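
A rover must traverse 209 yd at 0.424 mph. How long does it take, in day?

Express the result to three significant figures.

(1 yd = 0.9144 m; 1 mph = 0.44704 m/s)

0.0117 day

209 yd × 0.9144 → 191.11 m
0.424 mph × 0.44704 → 0.189545 m/s
t = d / v = 191.11 m / 0.189545 m/s = 1008.26 s
1008.26 s ÷ (86400 s/day) = 0.0116697 day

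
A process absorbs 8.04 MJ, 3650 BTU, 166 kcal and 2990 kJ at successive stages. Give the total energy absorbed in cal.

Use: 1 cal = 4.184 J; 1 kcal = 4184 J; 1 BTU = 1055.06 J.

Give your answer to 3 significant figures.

3.72×10⁶ cal

8.04 MJ × 1000000 = 8.04×10⁶ J
3650 BTU × 1055.06 = 3.85097×10⁶ J
166 kcal × 4184 = 694544 J
2990 kJ × 1000 = 2.99×10⁶ J
Combined: 8.04×10⁶ + 3.85097×10⁶ + 694544 + 2.99×10⁶ = 1.55755×10⁷ J
In cal: 1.55755×10⁷ / 4.184 = 3.72263×10⁶ cal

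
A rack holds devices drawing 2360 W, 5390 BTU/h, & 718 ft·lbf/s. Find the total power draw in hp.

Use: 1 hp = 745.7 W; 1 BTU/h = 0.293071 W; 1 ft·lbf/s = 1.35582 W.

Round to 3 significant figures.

2360 W (already W)
5390 BTU/h × 0.293071 → 1579.65 W
718 ft·lbf/s × 1.35582 → 973.479 W
Combined: 2360 + 1579.65 + 973.479 = 4913.13 W
In hp: 4913.13 / 745.7 = 6.58861 hp

6.59 hp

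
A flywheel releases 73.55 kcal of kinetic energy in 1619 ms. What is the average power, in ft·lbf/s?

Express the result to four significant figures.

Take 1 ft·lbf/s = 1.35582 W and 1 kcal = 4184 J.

1.402×10⁵ ft·lbf/s

73.55 kcal × 4184 = 307733 J
1619 ms × 0.001 = 1.619 s
P = E / t = 307733 J / 1.619 s = 190076 W
190076 W ÷ (1.35582 W/ft·lbf/s) = 140193 ft·lbf/s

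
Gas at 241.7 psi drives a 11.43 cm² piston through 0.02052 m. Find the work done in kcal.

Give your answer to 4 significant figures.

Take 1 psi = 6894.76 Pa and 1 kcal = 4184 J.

0.009342 kcal

241.7 psi → 1.66646×10⁶ Pa
11.43 cm² → 0.001143 m²
F = P × A = 1.66646×10⁶ × 0.001143 = 1904.76 N
W = F × d = 1904.76 × 0.02052 = 39.0857 J
In kcal: 39.0857 / 4184 = 0.00934171 kcal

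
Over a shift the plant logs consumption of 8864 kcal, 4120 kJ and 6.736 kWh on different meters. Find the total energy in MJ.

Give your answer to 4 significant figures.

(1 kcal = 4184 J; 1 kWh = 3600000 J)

65.46 MJ

8864 kcal × 4184 = 3.7087×10⁷ J
4120 kJ × 1000 = 4.12×10⁶ J
6.736 kWh × 3600000 = 2.42496×10⁷ J
Sum: 3.7087×10⁷ + 4.12×10⁶ + 2.42496×10⁷ = 6.54566×10⁷ J
In MJ: 6.54566×10⁷ / 1000000 = 65.4566 MJ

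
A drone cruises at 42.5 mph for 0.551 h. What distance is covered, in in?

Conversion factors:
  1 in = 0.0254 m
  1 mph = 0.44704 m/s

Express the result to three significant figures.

42.5 mph × 0.44704 = 18.9992 m/s
0.551 h × 3600 = 1983.6 s
d = v × t = 18.9992 m/s × 1983.6 s = 37686.8 m
37686.8 m ÷ (0.0254 m/in) = 1.48373×10⁶ in

1.48×10⁶ in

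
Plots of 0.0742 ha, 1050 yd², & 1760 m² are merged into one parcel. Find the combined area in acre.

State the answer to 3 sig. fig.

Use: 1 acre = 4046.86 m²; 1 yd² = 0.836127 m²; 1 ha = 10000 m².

0.835 acre

0.0742 ha × 10000 = 742 m²
1050 yd² × 0.836127 = 877.933 m²
1760 m² (already m²)
Sum: 742 + 877.933 + 1760 = 3379.93 m²
In acre: 3379.93 / 4046.86 = 0.835198 acre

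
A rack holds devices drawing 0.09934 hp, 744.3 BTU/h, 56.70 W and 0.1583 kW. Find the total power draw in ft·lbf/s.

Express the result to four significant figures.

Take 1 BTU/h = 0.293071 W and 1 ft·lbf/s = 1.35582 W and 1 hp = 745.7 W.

374.1 ft·lbf/s

0.09934 hp × 745.7 → 74.0778 W
744.3 BTU/h × 0.293071 → 218.133 W
56.70 W (already W)
0.1583 kW × 1000 → 158.3 W
Sum: 74.0778 + 218.133 + 56.7 + 158.3 = 507.211 W
In ft·lbf/s: 507.211 / 1.35582 = 374.099 ft·lbf/s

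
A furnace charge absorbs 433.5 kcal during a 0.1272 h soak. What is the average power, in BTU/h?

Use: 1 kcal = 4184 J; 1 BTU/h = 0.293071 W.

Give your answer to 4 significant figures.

433.5 kcal × 4184 = 1.81376×10⁶ J
0.1272 h × 3600 = 457.92 s
P = E / t = 1.81376×10⁶ J / 457.92 s = 3960.87 W
3960.87 W ÷ (0.293071 W/BTU/h) = 13515.1 BTU/h

1.352×10⁴ BTU/h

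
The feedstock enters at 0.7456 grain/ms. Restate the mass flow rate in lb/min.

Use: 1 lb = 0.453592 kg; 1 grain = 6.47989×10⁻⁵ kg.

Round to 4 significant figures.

6.391 lb/min

0.7456 grain/ms × 6.47989×10⁻⁵ kg/grain ÷ 0.001 s/ms = 0.0483141 kg/s
0.0483141 kg/s ÷ 0.453592 kg/lb × 60 s/min = 6.39087 lb/min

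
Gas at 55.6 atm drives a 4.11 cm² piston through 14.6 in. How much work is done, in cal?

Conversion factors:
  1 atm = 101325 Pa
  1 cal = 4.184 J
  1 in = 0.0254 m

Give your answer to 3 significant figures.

55.6 atm → 5.63367×10⁶ Pa
4.11 cm² → 4.11×10⁻⁴ m²
F = P × A = 5.63367×10⁶ × 4.11×10⁻⁴ = 2315.44 N
14.6 in → 0.37084 m
W = F × d = 2315.44 × 0.37084 = 858.658 J
In cal: 858.658 / 4.184 = 205.224 cal

205 cal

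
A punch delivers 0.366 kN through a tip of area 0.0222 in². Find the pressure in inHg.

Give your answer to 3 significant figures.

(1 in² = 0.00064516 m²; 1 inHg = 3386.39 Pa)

7550 inHg

0.366 kN × 1000 = 366 N
0.0222 in² × 0.00064516 = 1.43226×10⁻⁵ m²
P = F / A = 366 N / 1.43226×10⁻⁵ m² = 2.5554×10⁷ Pa
2.5554×10⁷ Pa ÷ (3386.39 Pa/inHg) = 7546.09 inHg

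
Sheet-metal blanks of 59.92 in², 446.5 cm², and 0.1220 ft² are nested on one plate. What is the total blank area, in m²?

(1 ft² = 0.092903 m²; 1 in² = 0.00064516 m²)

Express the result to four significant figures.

59.92 in² × 0.00064516 = 0.038658 m²
446.5 cm² × 0.0001 = 0.04465 m²
0.1220 ft² × 0.092903 = 0.0113342 m²
Sum: 0.038658 + 0.04465 + 0.0113342 = 0.0946422 m²

0.09464 m²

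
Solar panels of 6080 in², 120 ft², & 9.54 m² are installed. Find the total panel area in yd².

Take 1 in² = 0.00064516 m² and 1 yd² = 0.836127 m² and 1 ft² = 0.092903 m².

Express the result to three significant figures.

6080 in² × 0.00064516 → 3.92257 m²
120 ft² × 0.092903 → 11.1484 m²
9.54 m² (already m²)
Total: 3.92257 + 11.1484 + 9.54 = 24.611 m²
In yd²: 24.611 / 0.836127 = 29.4345 yd²

29.4 yd²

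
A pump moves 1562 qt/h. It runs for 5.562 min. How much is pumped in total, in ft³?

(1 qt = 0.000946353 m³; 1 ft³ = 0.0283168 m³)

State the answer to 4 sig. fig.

1562 qt/h → 4.10612×10⁻⁴ m³/s
5.562 min → 333.72 s
V = Q × t = 4.10612×10⁻⁴ × 333.72 = 0.137029 m³
In ft³: 0.137029 / 0.0283168 = 4.83914 ft³

4.839 ft³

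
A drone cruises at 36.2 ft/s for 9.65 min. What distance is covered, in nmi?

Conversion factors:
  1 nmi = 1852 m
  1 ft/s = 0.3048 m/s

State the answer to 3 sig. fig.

36.2 ft/s × 0.3048 = 11.0338 m/s
9.65 min × 60 = 579 s
d = v × t = 11.0338 m/s × 579 s = 6388.57 m
6388.57 m ÷ (1852 m/nmi) = 3.44955 nmi

3.45 nmi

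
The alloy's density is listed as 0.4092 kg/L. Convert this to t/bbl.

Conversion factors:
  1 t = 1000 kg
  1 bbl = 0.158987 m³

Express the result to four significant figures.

0.4092 kg/L ÷ 0.001 m³/L = 409.2 kg/m³
409.2 kg/m³ ÷ 1000 kg/t × 0.158987 m³/bbl = 0.0650575 t/bbl

0.06506 t/bbl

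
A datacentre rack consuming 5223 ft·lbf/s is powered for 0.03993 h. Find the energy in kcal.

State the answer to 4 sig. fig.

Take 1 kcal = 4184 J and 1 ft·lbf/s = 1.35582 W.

5223 ft·lbf/s × 1.35582 → 7081.45 W
0.03993 h × 3600 → 143.748 s
E = P × t = 7081.45 W × 143.748 s = 1.01794×10⁶ J
1.01794×10⁶ J ÷ (4184 J/kcal) = 243.293 kcal

243.3 kcal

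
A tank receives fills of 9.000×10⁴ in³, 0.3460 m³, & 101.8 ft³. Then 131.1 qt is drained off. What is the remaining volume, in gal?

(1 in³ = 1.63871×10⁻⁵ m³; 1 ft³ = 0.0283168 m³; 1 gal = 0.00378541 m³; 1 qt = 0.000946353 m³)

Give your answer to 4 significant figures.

1210 gal

9.000×10⁴ in³ × 1.63871×10⁻⁵ = 1.47484 m³
0.3460 m³ (already m³)
101.8 ft³ × 0.0283168 = 2.88265 m³
131.1 qt × 0.000946353 = 0.124067 m³
Sum: 1.47484 + 0.346 + 2.88265 − 0.124067 = 4.57942 m³
In gal: 4.57942 / 0.00378541 = 1209.76 gal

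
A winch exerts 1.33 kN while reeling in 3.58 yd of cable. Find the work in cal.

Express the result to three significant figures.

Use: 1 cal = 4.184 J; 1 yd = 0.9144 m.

1040 cal

1.33 kN × 1000 = 1330 N
3.58 yd × 0.9144 = 3.27355 m
W = F × d = 1330 N × 3.27355 m = 4353.82 J
4353.82 J ÷ (4.184 J/cal) = 1040.59 cal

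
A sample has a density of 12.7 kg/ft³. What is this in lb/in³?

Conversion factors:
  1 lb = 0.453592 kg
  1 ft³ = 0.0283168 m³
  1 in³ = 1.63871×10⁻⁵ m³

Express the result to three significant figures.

12.7 kg/ft³ ÷ 0.0283168 m³/ft³ = 448.497 kg/m³
448.497 kg/m³ ÷ 0.453592 kg/lb × 1.63871×10⁻⁵ m³/in³ = 0.016203 lb/in³

0.0162 lb/in³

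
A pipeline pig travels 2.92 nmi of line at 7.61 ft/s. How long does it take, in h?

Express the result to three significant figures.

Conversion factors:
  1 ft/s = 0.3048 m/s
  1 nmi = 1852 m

0.648 h

2.92 nmi × 1852 → 5407.84 m
7.61 ft/s × 0.3048 → 2.31953 m/s
t = d / v = 5407.84 m / 2.31953 m/s = 2331.44 s
2331.44 s ÷ (3600 s/h) = 0.647622 h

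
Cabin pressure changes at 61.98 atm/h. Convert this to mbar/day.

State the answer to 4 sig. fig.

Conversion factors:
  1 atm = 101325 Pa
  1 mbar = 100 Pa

1.507×10⁶ mbar/day

61.98 atm/h × 101325 Pa/atm ÷ 3600 s/h = 1744.48 Pa/s
1744.48 Pa/s ÷ 100 Pa/mbar × 86400 s/day = 1.50723×10⁶ mbar/day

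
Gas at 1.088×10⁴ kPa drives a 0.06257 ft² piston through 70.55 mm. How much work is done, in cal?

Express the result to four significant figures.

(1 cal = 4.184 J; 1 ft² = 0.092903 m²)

1.088×10⁴ kPa → 1.088×10⁷ Pa
0.06257 ft² → 0.00581294 m²
F = P × A = 1.088×10⁷ × 0.00581294 = 63244.8 N
70.55 mm → 0.07055 m
W = F × d = 63244.8 × 0.07055 = 4461.92 J
In cal: 4461.92 / 4.184 = 1066.42 cal

1066 cal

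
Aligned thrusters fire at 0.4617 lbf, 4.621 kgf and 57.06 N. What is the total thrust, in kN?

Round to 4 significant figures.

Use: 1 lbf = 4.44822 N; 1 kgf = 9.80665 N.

0.1044 kN

0.4617 lbf × 4.44822 = 2.05374 N
4.621 kgf × 9.80665 = 45.3165 N
57.06 N (already N)
Total: 2.05374 + 45.3165 + 57.06 = 104.43 N
In kN: 104.43 / 1000 = 0.10443 kN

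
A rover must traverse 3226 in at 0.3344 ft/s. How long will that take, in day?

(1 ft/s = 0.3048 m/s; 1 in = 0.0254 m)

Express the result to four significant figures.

0.009305 day

3226 in × 0.0254 → 81.9404 m
0.3344 ft/s × 0.3048 → 0.101925 m/s
t = d / v = 81.9404 m / 0.101925 m/s = 803.928 s
803.928 s ÷ (86400 s/day) = 0.00930472 day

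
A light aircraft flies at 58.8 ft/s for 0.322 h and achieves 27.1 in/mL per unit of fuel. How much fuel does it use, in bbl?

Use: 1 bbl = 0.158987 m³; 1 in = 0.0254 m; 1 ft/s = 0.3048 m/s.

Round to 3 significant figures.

0.190 bbl

58.8 ft/s → 17.9222 m/s
0.322 h → 1159.2 s
d = v × t = 17.9222 × 1159.2 = 20775.4 m
27.1 in/mL → 688340 m/m³
V = d / (distance per unit fuel) = 20775.4 / 688340 = 0.0301819 m³
In bbl: 0.0301819 / 0.158987 = 0.189839 bbl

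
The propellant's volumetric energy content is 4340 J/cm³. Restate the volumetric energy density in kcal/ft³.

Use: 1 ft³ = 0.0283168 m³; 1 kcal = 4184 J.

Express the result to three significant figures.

2.94×10⁴ kcal/ft³

4340 J/cm³ ÷ 10⁻⁶ m³/cm³ = 4.34×10⁹ J/m³
4.34×10⁹ J/m³ ÷ 4184 J/kcal × 0.0283168 m³/ft³ = 29372.6 kcal/ft³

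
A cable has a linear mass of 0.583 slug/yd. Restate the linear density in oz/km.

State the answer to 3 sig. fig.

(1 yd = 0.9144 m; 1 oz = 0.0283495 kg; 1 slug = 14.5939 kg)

0.583 slug/yd × 14.5939 kg/slug ÷ 0.9144 m/yd = 9.30473 kg/m
9.30473 kg/m ÷ 0.0283495 kg/oz × 1000 m/km = 328215 oz/km

3.28×10⁵ oz/km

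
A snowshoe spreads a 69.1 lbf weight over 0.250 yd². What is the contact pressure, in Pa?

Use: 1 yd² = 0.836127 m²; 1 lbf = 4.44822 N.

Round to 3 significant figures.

69.1 lbf × 4.44822 → 307.372 N
0.250 yd² × 0.836127 → 0.209032 m²
P = F / A = 307.372 N / 0.209032 m² = 1470.45 Pa

1470 Pa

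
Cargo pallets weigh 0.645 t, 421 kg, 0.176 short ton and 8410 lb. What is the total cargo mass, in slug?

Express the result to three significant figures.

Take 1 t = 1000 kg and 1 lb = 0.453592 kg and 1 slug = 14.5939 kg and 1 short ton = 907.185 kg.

0.645 t × 1000 → 645 kg
421 kg (already kg)
0.176 short ton × 907.185 → 159.665 kg
8410 lb × 0.453592 → 3814.71 kg
Sum: 645 + 421 + 159.665 + 3814.71 = 5040.38 kg
In slug: 5040.38 / 14.5939 = 345.376 slug

345 slug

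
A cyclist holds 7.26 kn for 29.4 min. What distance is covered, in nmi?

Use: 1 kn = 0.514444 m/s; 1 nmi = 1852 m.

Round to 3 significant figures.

7.26 kn × 0.514444 = 3.73486 m/s
29.4 min × 60 = 1764 s
d = v × t = 3.73486 m/s × 1764 s = 6588.29 m
6588.29 m ÷ (1852 m/nmi) = 3.55739 nmi

3.56 nmi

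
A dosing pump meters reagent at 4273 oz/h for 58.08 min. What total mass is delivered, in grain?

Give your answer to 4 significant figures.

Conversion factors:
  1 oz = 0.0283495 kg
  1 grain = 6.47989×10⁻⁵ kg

4273 oz/h → 0.0336493 kg/s
58.08 min → 3484.8 s
m = ṁ × t = 0.0336493 × 3484.8 = 117.261 kg
In grain: 117.261 / 6.47989×10⁻⁵ = 1.80961×10⁶ grain

1.810×10⁶ grain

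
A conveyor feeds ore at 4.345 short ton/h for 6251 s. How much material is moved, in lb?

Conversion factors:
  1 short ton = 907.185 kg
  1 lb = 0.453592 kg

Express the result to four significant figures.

1.509×10⁴ lb

4.345 short ton/h → 1.09492 kg/s
m = ṁ × t = 1.09492 × 6251 = 6844.34 kg
In lb: 6844.34 / 0.453592 = 15089.2 lb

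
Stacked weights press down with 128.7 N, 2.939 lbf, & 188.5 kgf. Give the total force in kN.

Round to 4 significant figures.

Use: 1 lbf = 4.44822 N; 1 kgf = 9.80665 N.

128.7 N (already N)
2.939 lbf × 4.44822 = 13.0733 N
188.5 kgf × 9.80665 = 1848.55 N
Combined: 128.7 + 13.0733 + 1848.55 = 1990.32 N
In kN: 1990.32 / 1000 = 1.99032 kN

1.990 kN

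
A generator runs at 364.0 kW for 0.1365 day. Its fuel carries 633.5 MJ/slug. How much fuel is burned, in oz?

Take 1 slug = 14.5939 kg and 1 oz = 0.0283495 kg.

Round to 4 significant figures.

3488 oz

364.0 kW → 364000 W
0.1365 day → 11793.6 s
E = P × t = 364000 × 11793.6 = 4.29287×10⁹ J
633.5 MJ/slug → 4.34085×10⁷ J/kg
m = E / e_s = 4.29287×10⁹ / 4.34085×10⁷ = 98.8947 kg
In oz: 98.8947 / 0.0283495 = 3488.41 oz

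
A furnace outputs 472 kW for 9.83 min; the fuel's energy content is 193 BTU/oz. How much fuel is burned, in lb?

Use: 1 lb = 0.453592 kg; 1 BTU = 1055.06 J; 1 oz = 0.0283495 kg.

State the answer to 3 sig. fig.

85.4 lb

472 kW → 472000 W
9.83 min → 589.8 s
E = P × t = 472000 × 589.8 = 2.78386×10⁸ J
193 BTU/oz → 7.18272×10⁶ J/kg
m = E / e_s = 2.78386×10⁸ / 7.18272×10⁶ = 38.7577 kg
In lb: 38.7577 / 0.453592 = 85.4462 lb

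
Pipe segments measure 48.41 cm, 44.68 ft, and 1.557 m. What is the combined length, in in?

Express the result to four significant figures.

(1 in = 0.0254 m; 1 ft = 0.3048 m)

616.5 in

48.41 cm × 0.01 → 0.4841 m
44.68 ft × 0.3048 → 13.6185 m
1.557 m (already m)
Combined: 0.4841 + 13.6185 + 1.557 = 15.6596 m
In in: 15.6596 / 0.0254 = 616.52 in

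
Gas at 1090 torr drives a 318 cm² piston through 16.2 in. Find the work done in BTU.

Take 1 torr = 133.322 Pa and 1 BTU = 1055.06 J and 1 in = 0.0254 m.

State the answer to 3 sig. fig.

1090 torr → 145321 Pa
318 cm² → 0.0318 m²
F = P × A = 145321 × 0.0318 = 4621.21 N
16.2 in → 0.41148 m
W = F × d = 4621.21 × 0.41148 = 1901.54 J
In BTU: 1901.54 / 1055.06 = 1.80231 BTU

1.80 BTU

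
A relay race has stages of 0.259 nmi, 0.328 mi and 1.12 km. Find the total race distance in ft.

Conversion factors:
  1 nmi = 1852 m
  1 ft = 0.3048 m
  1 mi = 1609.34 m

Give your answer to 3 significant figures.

6980 ft

0.259 nmi × 1852 = 479.668 m
0.328 mi × 1609.34 = 527.864 m
1.12 km × 1000 = 1120 m
Combined: 479.668 + 527.864 + 1120 = 2127.53 m
In ft: 2127.53 / 0.3048 = 6980.09 ft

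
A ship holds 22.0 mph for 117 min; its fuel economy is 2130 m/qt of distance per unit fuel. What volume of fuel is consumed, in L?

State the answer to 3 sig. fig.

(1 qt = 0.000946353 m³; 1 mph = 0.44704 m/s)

30.7 L

22.0 mph → 9.83488 m/s
117 min → 7020 s
d = v × t = 9.83488 × 7020 = 69040.9 m
2130 m/qt → 2.25075×10⁶ m/m³
V = d / (distance per unit fuel) = 69040.9 / 2.25075×10⁶ = 0.0306746 m³
In L: 0.0306746 / 0.001 = 30.6746 L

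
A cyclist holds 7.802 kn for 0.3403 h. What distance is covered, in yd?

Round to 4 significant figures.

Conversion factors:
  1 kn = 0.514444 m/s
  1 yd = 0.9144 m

5377 yd

7.802 kn × 0.514444 = 4.01369 m/s
0.3403 h × 3600 = 1225.08 s
d = v × t = 4.01369 m/s × 1225.08 s = 4917.09 m
4917.09 m ÷ (0.9144 m/yd) = 5377.4 yd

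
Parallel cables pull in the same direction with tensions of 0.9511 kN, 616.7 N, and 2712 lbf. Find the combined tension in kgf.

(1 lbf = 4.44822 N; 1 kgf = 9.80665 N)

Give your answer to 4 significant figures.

0.9511 kN × 1000 → 951.1 N
616.7 N (already N)
2712 lbf × 4.44822 → 12063.6 N
Sum: 951.1 + 616.7 + 12063.6 = 13631.4 N
In kgf: 13631.4 / 9.80665 = 1390.02 kgf

1390 kgf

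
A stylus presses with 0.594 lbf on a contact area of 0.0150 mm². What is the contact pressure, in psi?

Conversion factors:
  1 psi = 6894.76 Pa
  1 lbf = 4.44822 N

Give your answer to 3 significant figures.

2.55×10⁴ psi

0.594 lbf × 4.44822 = 2.64224 N
0.0150 mm² × 10⁻⁶ = 1.5×10⁻⁸ m²
P = F / A = 2.64224 N / 1.5×10⁻⁸ m² = 1.76149×10⁸ Pa
1.76149×10⁸ Pa ÷ (6894.76 Pa/psi) = 25548.2 psi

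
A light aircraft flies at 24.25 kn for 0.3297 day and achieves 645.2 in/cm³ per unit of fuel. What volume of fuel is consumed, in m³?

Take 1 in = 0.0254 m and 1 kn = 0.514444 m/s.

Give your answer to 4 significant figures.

0.02168 m³

24.25 kn → 12.4753 m/s
0.3297 day → 28486.1 s
d = v × t = 12.4753 × 28486.1 = 355373 m
645.2 in/cm³ → 1.63881×10⁷ m/m³
V = d / (distance per unit fuel) = 355373 / 1.63881×10⁷ = 0.0216848 m³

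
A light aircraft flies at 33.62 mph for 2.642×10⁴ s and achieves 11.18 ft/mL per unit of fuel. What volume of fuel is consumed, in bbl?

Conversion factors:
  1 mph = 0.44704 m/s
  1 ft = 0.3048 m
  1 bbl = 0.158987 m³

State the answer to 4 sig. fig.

0.7329 bbl

33.62 mph → 15.0295 m/s
d = v × t = 15.0295 × 26420 = 397079 m
11.18 ft/mL → 3.40766×10⁶ m/m³
V = d / (distance per unit fuel) = 397079 / 3.40766×10⁶ = 0.116525 m³
In bbl: 0.116525 / 0.158987 = 0.732922 bbl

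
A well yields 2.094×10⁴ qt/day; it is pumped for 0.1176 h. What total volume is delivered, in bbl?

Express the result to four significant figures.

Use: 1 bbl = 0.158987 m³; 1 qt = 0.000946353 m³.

2.094×10⁴ qt/day → 2.29359×10⁻⁴ m³/s
0.1176 h → 423.36 s
V = Q × t = 2.29359×10⁻⁴ × 423.36 = 0.0971014 m³
In bbl: 0.0971014 / 0.158987 = 0.610751 bbl

0.6108 bbl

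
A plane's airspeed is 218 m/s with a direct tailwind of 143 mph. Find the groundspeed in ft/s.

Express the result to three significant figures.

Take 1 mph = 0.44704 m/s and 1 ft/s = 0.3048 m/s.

925 ft/s

218 m/s (already m/s)
143 mph × 0.44704 = 63.9267 m/s
Total: 218 + 63.9267 = 281.927 m/s
In ft/s: 281.927 / 0.3048 = 924.957 ft/s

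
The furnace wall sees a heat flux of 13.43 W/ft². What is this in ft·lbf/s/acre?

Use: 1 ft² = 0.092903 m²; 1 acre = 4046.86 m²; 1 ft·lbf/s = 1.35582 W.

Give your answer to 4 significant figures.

4.315×10⁵ ft·lbf/s/acre

13.43 W/ft² ÷ 0.092903 m²/ft² = 144.559 W/m²
144.559 W/m² ÷ 1.35582 W/ft·lbf/s × 4046.86 m²/acre = 431481 ft·lbf/s/acre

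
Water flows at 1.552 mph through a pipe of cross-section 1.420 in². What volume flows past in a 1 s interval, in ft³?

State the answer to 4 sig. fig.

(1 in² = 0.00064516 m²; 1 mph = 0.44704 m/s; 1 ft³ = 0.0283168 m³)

1.552 mph × 0.44704 = 0.693806 m/s
1.420 in² × 0.00064516 = 9.16127×10⁻⁴ m²
V = v × A × t = 0.693806 m/s × 9.16127×10⁻⁴ m² × 1 s = 6.35614×10⁻⁴ m³
6.35614×10⁻⁴ m³ ÷ (0.0283168 m³/ft³) = 0.0224465 ft³

0.02245 ft³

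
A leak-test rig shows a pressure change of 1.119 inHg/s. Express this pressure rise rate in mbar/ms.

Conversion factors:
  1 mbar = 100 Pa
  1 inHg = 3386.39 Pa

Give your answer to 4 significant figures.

1.119 inHg/s × 3386.39 Pa/inHg = 3789.37 Pa/s
3789.37 Pa/s ÷ 100 Pa/mbar × 0.001 s/ms = 0.0378937 mbar/ms

0.03789 mbar/ms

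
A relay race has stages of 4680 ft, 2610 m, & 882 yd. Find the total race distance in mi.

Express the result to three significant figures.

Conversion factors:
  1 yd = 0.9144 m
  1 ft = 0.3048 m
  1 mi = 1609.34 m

3.01 mi

4680 ft × 0.3048 = 1426.46 m
2610 m (already m)
882 yd × 0.9144 = 806.501 m
Sum: 1426.46 + 2610 + 806.501 = 4842.96 m
In mi: 4842.96 / 1609.34 = 3.00928 mi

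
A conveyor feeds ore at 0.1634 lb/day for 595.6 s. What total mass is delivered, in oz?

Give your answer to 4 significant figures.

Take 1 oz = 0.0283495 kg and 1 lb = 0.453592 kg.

0.1634 lb/day → 8.57835×10⁻⁷ kg/s
m = ṁ × t = 8.57835×10⁻⁷ × 595.6 = 5.10927×10⁻⁴ kg
In oz: 5.10927×10⁻⁴ / 0.0283495 = 0.0180224 oz

0.01802 oz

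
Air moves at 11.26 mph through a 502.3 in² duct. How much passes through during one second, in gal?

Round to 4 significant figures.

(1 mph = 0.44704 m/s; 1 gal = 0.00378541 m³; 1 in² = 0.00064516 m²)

430.9 gal

11.26 mph × 0.44704 → 5.03367 m/s
502.3 in² × 0.00064516 → 0.324064 m²
V = v × A × t = 5.03367 m/s × 0.324064 m² × 1 s = 1.63123 m³
1.63123 m³ ÷ (0.00378541 m³/gal) = 430.926 gal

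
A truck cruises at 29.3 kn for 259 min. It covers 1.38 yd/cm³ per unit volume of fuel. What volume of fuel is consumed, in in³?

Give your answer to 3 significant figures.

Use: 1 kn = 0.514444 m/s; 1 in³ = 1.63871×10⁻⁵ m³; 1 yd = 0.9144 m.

29.3 kn → 15.0732 m/s
259 min → 15540 s
d = v × t = 15.0732 × 15540 = 234238 m
1.38 yd/cm³ → 1.26187×10⁶ m/m³
V = d / (distance per unit fuel) = 234238 / 1.26187×10⁶ = 0.185628 m³
In in³: 0.185628 / 1.63871×10⁻⁵ = 11327.7 in³

1.13×10⁴ in³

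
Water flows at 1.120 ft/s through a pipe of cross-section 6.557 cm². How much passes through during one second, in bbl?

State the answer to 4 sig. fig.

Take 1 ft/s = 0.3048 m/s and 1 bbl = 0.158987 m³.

1.120 ft/s × 0.3048 → 0.341376 m/s
6.557 cm² × 0.0001 → 6.557×10⁻⁴ m²
V = v × A × t = 0.341376 m/s × 6.557×10⁻⁴ m² × 1 s = 2.2384×10⁻⁴ m³
2.2384×10⁻⁴ m³ ÷ (0.158987 m³/bbl) = 0.00140791 bbl

0.001408 bbl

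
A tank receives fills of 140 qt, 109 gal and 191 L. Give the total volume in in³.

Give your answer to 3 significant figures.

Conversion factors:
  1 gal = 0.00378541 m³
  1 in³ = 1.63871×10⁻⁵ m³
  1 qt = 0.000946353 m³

4.49×10⁴ in³

140 qt × 0.000946353 = 0.132489 m³
109 gal × 0.00378541 = 0.41261 m³
191 L × 0.001 = 0.191 m³
Sum: 0.132489 + 0.41261 + 0.191 = 0.736099 m³
In in³: 0.736099 / 1.63871×10⁻⁵ = 44919.4 in³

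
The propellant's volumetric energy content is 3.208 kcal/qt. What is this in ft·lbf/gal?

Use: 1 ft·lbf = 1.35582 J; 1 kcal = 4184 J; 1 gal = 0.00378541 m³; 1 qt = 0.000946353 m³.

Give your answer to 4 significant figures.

3.208 kcal/qt × 4184 J/kcal ÷ 0.000946353 m³/qt = 1.41832×10⁷ J/m³
1.41832×10⁷ J/m³ ÷ 1.35582 J/ft·lbf × 0.00378541 m³/gal = 39599.1 ft·lbf/gal

3.960×10⁴ ft·lbf/gal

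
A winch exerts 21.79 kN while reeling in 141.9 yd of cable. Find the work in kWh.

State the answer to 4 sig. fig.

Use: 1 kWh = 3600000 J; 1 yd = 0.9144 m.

0.7854 kWh

21.79 kN × 1000 → 21790 N
141.9 yd × 0.9144 → 129.753 m
W = F × d = 21790 N × 129.753 m = 2.82732×10⁶ J
2.82732×10⁶ J ÷ (3600000 J/kWh) = 0.785367 kWh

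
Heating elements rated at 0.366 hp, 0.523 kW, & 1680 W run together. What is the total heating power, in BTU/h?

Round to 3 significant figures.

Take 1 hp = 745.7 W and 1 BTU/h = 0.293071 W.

8450 BTU/h

0.366 hp × 745.7 = 272.926 W
0.523 kW × 1000 = 523 W
1680 W (already W)
Combined: 272.926 + 523 + 1680 = 2475.93 W
In BTU/h: 2475.93 / 0.293071 = 8448.23 BTU/h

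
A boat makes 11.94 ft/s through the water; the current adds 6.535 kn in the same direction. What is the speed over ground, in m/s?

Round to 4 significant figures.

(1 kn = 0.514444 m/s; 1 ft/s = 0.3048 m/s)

7.001 m/s

11.94 ft/s × 0.3048 → 3.63931 m/s
6.535 kn × 0.514444 → 3.36189 m/s
Total: 3.63931 + 3.36189 = 7.0012 m/s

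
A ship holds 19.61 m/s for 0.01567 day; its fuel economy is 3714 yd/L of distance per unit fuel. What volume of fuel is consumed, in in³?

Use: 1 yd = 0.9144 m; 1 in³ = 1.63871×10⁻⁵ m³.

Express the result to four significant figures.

477.1 in³

0.01567 day → 1353.89 s
d = v × t = 19.61 × 1353.89 = 26549.8 m
3714 yd/L → 3.39608×10⁶ m/m³
V = d / (distance per unit fuel) = 26549.8 / 3.39608×10⁶ = 0.00781778 m³
In in³: 0.00781778 / 1.63871×10⁻⁵ = 477.069 in³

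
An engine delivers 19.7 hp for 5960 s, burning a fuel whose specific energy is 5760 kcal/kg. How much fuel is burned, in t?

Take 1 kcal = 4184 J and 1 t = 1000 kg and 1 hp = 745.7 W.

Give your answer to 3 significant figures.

0.00363 t

19.7 hp → 14690.3 W
E = P × t = 14690.3 × 5960 = 8.75542×10⁷ J
5760 kcal/kg → 2.40998×10⁷ J/kg
m = E / e_s = 8.75542×10⁷ / 2.40998×10⁷ = 3.63298 kg
In t: 3.63298 / 1000 = 0.00363298 t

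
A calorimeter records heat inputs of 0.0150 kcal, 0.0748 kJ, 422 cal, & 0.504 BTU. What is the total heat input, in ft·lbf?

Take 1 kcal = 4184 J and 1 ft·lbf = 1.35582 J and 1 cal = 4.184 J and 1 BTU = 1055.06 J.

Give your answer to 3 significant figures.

0.0150 kcal × 4184 = 62.76 J
0.0748 kJ × 1000 = 74.8 J
422 cal × 4.184 = 1765.65 J
0.504 BTU × 1055.06 = 531.75 J
Sum: 62.76 + 74.8 + 1765.65 + 531.75 = 2434.96 J
In ft·lbf: 2434.96 / 1.35582 = 1795.93 ft·lbf

1800 ft·lbf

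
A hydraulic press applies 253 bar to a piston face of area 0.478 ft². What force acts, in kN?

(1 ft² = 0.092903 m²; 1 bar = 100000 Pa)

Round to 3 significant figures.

253 bar × 100000 → 2.53×10⁷ Pa
0.478 ft² × 0.092903 → 0.0444076 m²
F = P × A = 2.53×10⁷ Pa × 0.0444076 m² = 1.12351×10⁶ N
1.12351×10⁶ N ÷ (1000 N/kN) = 1123.51 kN

1120 kN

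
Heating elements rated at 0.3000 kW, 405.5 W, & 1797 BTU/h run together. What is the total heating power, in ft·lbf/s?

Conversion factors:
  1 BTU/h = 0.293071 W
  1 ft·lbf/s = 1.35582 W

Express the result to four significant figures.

908.8 ft·lbf/s

0.3000 kW × 1000 = 300 W
405.5 W (already W)
1797 BTU/h × 0.293071 = 526.649 W
Sum: 300 + 405.5 + 526.649 = 1232.15 W
In ft·lbf/s: 1232.15 / 1.35582 = 908.786 ft·lbf/s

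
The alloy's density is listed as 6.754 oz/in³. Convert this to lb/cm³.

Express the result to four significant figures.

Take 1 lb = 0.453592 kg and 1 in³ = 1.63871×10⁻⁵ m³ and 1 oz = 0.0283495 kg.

6.754 oz/in³ × 0.0283495 kg/oz ÷ 1.63871×10⁻⁵ m³/in³ = 11684.3 kg/m³
11684.3 kg/m³ ÷ 0.453592 kg/lb × 10⁻⁶ m³/cm³ = 0.0257595 lb/cm³

0.02576 lb/cm³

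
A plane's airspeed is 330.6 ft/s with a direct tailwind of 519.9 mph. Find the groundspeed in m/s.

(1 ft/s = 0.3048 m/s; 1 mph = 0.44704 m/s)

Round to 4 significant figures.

330.6 ft/s × 0.3048 → 100.767 m/s
519.9 mph × 0.44704 → 232.416 m/s
Combined: 100.767 + 232.416 = 333.183 m/s

333.2 m/s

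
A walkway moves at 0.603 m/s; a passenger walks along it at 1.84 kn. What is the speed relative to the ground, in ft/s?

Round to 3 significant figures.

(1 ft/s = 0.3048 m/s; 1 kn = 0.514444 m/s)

5.08 ft/s

0.603 m/s (already m/s)
1.84 kn × 0.514444 → 0.946577 m/s
Sum: 0.603 + 0.946577 = 1.54958 m/s
In ft/s: 1.54958 / 0.3048 = 5.08392 ft/s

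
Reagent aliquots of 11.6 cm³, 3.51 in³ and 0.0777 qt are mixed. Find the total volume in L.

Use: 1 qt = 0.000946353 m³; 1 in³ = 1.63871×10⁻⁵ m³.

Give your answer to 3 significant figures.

11.6 cm³ × 10⁻⁶ = 1.16×10⁻⁵ m³
3.51 in³ × 1.63871×10⁻⁵ = 5.75187×10⁻⁵ m³
0.0777 qt × 0.000946353 = 7.35316×10⁻⁵ m³
Sum: 1.16×10⁻⁵ + 5.75187×10⁻⁵ + 7.35316×10⁻⁵ = 1.4265×10⁻⁴ m³
In L: 1.4265×10⁻⁴ / 0.001 = 0.14265 L

0.143 L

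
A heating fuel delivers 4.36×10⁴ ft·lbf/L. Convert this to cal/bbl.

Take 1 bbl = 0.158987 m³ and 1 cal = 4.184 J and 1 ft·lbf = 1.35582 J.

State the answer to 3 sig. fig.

2.25×10⁶ cal/bbl

4.36×10⁴ ft·lbf/L × 1.35582 J/ft·lbf ÷ 0.001 m³/L = 5.91138×10⁷ J/m³
5.91138×10⁷ J/m³ ÷ 4.184 J/cal × 0.158987 m³/bbl = 2.24625×10⁶ cal/bbl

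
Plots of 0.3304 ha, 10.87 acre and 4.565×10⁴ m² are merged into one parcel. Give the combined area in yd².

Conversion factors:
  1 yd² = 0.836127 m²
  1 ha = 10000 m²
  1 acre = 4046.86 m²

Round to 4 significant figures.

1.112×10⁵ yd²

0.3304 ha × 10000 = 3304 m²
10.87 acre × 4046.86 = 43989.4 m²
4.565×10⁴ m² (already m²)
Total: 3304 + 43989.4 + 45650 = 92943.4 m²
In yd²: 92943.4 / 0.836127 = 111159 yd²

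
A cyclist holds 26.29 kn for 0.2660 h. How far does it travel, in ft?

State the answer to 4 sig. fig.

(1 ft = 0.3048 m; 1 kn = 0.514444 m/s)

4.249×10⁴ ft

26.29 kn × 0.514444 = 13.5247 m/s
0.2660 h × 3600 = 957.6 s
d = v × t = 13.5247 m/s × 957.6 s = 12951.3 m
12951.3 m ÷ (0.3048 m/ft) = 42491.1 ft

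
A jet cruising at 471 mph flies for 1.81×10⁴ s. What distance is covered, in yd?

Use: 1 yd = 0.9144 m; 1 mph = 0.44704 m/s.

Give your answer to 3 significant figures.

471 mph × 0.44704 = 210.556 m/s
d = v × t = 210.556 m/s × 18100 s = 3.81106×10⁶ m
3.81106×10⁶ m ÷ (0.9144 m/yd) = 4.16783×10⁶ yd

4.17×10⁶ yd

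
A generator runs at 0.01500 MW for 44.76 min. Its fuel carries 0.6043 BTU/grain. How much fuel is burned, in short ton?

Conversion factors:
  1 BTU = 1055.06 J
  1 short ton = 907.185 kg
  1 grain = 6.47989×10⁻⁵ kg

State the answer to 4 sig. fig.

0.004513 short ton

0.01500 MW → 15000 W
44.76 min → 2685.6 s
E = P × t = 15000 × 2685.6 = 4.0284×10⁷ J
0.6043 BTU/grain → 9.83925×10⁶ J/kg
m = E / e_s = 4.0284×10⁷ / 9.83925×10⁶ = 4.09421 kg
In short ton: 4.09421 / 907.185 = 0.00451309 short ton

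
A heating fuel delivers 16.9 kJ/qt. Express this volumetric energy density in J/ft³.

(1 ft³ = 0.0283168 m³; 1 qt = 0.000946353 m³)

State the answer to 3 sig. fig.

16.9 kJ/qt × 1000 J/kJ ÷ 0.000946353 m³/qt = 1.7858×10⁷ J/m³
1.7858×10⁷ J/m³ × 0.0283168 m³/ft³ = 505681 J/ft³

5.06×10⁵ J/ft³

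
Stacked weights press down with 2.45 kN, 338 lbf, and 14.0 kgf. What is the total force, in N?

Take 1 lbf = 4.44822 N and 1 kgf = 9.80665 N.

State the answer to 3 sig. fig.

4090 N

2.45 kN × 1000 → 2450 N
338 lbf × 4.44822 → 1503.5 N
14.0 kgf × 9.80665 → 137.293 N
Combined: 2450 + 1503.5 + 137.293 = 4090.79 N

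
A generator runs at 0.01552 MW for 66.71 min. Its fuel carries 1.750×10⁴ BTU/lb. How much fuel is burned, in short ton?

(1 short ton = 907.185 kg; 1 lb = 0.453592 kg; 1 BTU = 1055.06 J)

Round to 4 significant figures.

0.01552 MW → 15520 W
66.71 min → 4002.6 s
E = P × t = 15520 × 4002.6 = 6.21204×10⁷ J
1.750×10⁴ BTU/lb → 4.07052×10⁷ J/kg
m = E / e_s = 6.21204×10⁷ / 4.07052×10⁷ = 1.5261 kg
In short ton: 1.5261 / 907.185 = 0.00168224 short ton

0.001682 short ton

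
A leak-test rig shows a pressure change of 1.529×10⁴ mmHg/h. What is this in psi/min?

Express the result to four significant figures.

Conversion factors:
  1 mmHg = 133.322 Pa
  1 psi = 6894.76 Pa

1.529×10⁴ mmHg/h × 133.322 Pa/mmHg ÷ 3600 s/h = 566.248 Pa/s
566.248 Pa/s ÷ 6894.76 Pa/psi × 60 s/min = 4.92764 psi/min

4.928 psi/min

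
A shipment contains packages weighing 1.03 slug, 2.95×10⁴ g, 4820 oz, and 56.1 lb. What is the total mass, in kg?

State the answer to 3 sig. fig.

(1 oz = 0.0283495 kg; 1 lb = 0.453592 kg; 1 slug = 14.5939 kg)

207 kg

1.03 slug × 14.5939 → 15.0317 kg
2.95×10⁴ g × 0.001 → 29.5 kg
4820 oz × 0.0283495 → 136.645 kg
56.1 lb × 0.453592 → 25.4465 kg
Sum: 15.0317 + 29.5 + 136.645 + 25.4465 = 206.623 kg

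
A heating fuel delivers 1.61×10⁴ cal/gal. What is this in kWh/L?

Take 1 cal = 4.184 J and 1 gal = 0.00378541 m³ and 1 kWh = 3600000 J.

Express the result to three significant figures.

1.61×10⁴ cal/gal × 4.184 J/cal ÷ 0.00378541 m³/gal = 1.77953×10⁷ J/m³
1.77953×10⁷ J/m³ ÷ 3600000 J/kWh × 0.001 m³/L = 0.00494314 kWh/L

0.00494 kWh/L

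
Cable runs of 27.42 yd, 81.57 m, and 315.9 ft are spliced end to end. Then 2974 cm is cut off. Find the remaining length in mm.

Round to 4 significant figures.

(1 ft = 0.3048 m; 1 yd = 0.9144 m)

27.42 yd × 0.9144 = 25.0728 m
81.57 m (already m)
315.9 ft × 0.3048 = 96.2863 m
2974 cm × 0.01 = 29.74 m
Result: 25.0728 + 81.57 + 96.2863 − 29.74 = 173.189 m
In mm: 173.189 / 0.001 = 173189 mm

1.732×10⁵ mm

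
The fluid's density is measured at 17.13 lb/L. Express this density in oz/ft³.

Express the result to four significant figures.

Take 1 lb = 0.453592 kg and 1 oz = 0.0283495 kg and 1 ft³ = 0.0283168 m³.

17.13 lb/L × 0.453592 kg/lb ÷ 0.001 m³/L = 7770.03 kg/m³
7770.03 kg/m³ ÷ 0.0283495 kg/oz × 0.0283168 m³/ft³ = 7761.07 oz/ft³

7761 oz/ft³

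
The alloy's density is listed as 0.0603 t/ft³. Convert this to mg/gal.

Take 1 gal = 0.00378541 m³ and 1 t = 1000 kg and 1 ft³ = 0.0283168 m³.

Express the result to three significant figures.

8.06×10⁶ mg/gal

0.0603 t/ft³ × 1000 kg/t ÷ 0.0283168 m³/ft³ = 2129.48 kg/m³
2129.48 kg/m³ ÷ 10⁻⁶ kg/mg × 0.00378541 m³/gal = 8.06095×10⁶ mg/gal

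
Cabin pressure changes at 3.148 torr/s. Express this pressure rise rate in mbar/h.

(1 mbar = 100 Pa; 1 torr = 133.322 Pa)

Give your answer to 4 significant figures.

3.148 torr/s × 133.322 Pa/torr = 419.698 Pa/s
419.698 Pa/s ÷ 100 Pa/mbar × 3600 s/h = 15109.1 mbar/h

1.511×10⁴ mbar/h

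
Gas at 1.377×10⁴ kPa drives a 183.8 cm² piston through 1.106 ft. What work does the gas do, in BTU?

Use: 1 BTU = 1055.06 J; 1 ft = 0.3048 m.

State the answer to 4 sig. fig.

80.87 BTU

1.377×10⁴ kPa → 1.377×10⁷ Pa
183.8 cm² → 0.01838 m²
F = P × A = 1.377×10⁷ × 0.01838 = 253093 N
1.106 ft → 0.337109 m
W = F × d = 253093 × 0.337109 = 85319.9 J
In BTU: 85319.9 / 1055.06 = 80.8673 BTU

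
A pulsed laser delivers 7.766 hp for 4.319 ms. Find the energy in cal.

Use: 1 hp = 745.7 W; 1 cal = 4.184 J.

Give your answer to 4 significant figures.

5.978 cal

7.766 hp × 745.7 → 5791.11 W
4.319 ms × 0.001 → 0.004319 s
E = P × t = 5791.11 W × 0.004319 s = 25.0118 J
25.0118 J ÷ (4.184 J/cal) = 5.97796 cal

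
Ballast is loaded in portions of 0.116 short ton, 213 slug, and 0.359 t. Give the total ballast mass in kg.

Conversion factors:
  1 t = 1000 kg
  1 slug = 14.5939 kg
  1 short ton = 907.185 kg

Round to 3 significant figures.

0.116 short ton × 907.185 → 105.233 kg
213 slug × 14.5939 → 3108.5 kg
0.359 t × 1000 → 359 kg
Total: 105.233 + 3108.5 + 359 = 3572.73 kg

3570 kg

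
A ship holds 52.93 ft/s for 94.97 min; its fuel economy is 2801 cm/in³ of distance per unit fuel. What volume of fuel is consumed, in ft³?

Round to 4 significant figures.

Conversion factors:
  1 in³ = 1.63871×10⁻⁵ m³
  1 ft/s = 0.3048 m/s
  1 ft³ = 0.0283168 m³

1.899 ft³

52.93 ft/s → 16.1331 m/s
94.97 min → 5698.2 s
d = v × t = 16.1331 × 5698.2 = 91929.6 m
2801 cm/in³ → 1.70927×10⁶ m/m³
V = d / (distance per unit fuel) = 91929.6 / 1.70927×10⁶ = 0.053783 m³
In ft³: 0.053783 / 0.0283168 = 1.89933 ft³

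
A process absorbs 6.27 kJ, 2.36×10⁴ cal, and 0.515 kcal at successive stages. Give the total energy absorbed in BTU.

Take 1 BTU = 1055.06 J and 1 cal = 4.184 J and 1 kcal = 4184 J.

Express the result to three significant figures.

6.27 kJ × 1000 → 6270 J
2.36×10⁴ cal × 4.184 → 98742.4 J
0.515 kcal × 4184 → 2154.76 J
Total: 6270 + 98742.4 + 2154.76 = 107167 J
In BTU: 107167 / 1055.06 = 101.574 BTU

102 BTU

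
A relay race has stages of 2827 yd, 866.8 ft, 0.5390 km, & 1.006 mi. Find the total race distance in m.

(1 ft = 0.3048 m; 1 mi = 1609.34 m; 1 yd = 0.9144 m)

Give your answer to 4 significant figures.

2827 yd × 0.9144 → 2585.01 m
866.8 ft × 0.3048 → 264.201 m
0.5390 km × 1000 → 539 m
1.006 mi × 1609.34 → 1619 m
Combined: 2585.01 + 264.201 + 539 + 1619 = 5007.21 m

5007 m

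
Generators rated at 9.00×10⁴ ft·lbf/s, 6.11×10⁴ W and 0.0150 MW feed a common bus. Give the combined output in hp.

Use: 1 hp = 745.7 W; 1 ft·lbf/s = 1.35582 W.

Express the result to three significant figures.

9.00×10⁴ ft·lbf/s × 1.35582 = 122024 W
6.11×10⁴ W (already W)
0.0150 MW × 1000000 = 15000 W
Total: 122024 + 61100 + 15000 = 198124 W
In hp: 198124 / 745.7 = 265.689 hp

266 hp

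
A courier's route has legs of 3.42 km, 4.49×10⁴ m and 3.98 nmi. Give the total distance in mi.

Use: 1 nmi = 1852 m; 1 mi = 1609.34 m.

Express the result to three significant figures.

34.6 mi

3.42 km × 1000 = 3420 m
4.49×10⁴ m (already m)
3.98 nmi × 1852 = 7370.96 m
Sum: 3420 + 44900 + 7370.96 = 55691 m
In mi: 55691 / 1609.34 = 34.6049 mi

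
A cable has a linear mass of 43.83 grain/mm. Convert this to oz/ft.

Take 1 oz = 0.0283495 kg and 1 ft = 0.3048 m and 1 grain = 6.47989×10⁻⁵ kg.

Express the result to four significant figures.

30.54 oz/ft

43.83 grain/mm × 6.47989×10⁻⁵ kg/grain ÷ 0.001 m/mm = 2.84014 kg/m
2.84014 kg/m ÷ 0.0283495 kg/oz × 0.3048 m/ft = 30.5358 oz/ft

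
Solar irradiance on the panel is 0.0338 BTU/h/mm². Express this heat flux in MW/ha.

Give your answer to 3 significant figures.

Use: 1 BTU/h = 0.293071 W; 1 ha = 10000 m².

0.0338 BTU/h/mm² × 0.293071 W/BTU/h ÷ 10⁻⁶ m²/mm² = 9905.8 W/m²
9905.8 W/m² ÷ 1000000 W/MW × 10000 m²/ha = 99.058 MW/ha

99.1 MW/ha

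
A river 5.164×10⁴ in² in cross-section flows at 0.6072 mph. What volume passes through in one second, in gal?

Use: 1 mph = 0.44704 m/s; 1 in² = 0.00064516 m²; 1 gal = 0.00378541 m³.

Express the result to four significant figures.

0.6072 mph × 0.44704 → 0.271443 m/s
5.164×10⁴ in² × 0.00064516 → 33.3161 m²
V = v × A × t = 0.271443 m/s × 33.3161 m² × 1 s = 9.04342 m³
9.04342 m³ ÷ (0.00378541 m³/gal) = 2389.02 gal

2389 gal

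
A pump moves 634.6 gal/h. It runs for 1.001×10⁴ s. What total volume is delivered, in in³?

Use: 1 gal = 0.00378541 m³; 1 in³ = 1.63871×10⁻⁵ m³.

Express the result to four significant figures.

4.076×10⁵ in³

634.6 gal/h → 6.67284×10⁻⁴ m³/s
V = Q × t = 6.67284×10⁻⁴ × 10010 = 6.67951 m³
In in³: 6.67951 / 1.63871×10⁻⁵ = 407608 in³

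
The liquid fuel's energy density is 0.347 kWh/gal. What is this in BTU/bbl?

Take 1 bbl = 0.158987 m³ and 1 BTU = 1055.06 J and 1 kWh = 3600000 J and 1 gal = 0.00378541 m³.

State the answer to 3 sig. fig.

4.97×10⁴ BTU/bbl

0.347 kWh/gal × 3600000 J/kWh ÷ 0.00378541 m³/gal = 3.30004×10⁸ J/m³
3.30004×10⁸ J/m³ ÷ 1055.06 J/BTU × 0.158987 m³/bbl = 49728.3 BTU/bbl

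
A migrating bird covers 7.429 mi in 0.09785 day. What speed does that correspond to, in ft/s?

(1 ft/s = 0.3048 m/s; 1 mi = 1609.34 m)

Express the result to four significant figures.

4.640 ft/s

7.429 mi × 1609.34 → 11955.8 m
0.09785 day × 86400 → 8454.24 s
v = d / t = 11955.8 m / 8454.24 s = 1.41418 m/s
1.41418 m/s ÷ (0.3048 m/s/ft/s) = 4.6397 ft/s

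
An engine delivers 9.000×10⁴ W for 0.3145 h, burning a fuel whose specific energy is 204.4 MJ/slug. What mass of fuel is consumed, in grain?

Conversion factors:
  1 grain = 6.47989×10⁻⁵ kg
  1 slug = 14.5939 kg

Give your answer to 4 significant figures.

1.123×10⁵ grain

0.3145 h → 1132.2 s
E = P × t = 90000 × 1132.2 = 1.01898×10⁸ J
204.4 MJ/slug → 1.40059×10⁷ J/kg
m = E / e_s = 1.01898×10⁸ / 1.40059×10⁷ = 7.27536 kg
In grain: 7.27536 / 6.47989×10⁻⁵ = 112276 grain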